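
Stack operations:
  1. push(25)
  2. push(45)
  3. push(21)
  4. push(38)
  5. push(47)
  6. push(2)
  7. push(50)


push(25) -> [25]
push(45) -> [25, 45]
push(21) -> [25, 45, 21]
push(38) -> [25, 45, 21, 38]
push(47) -> [25, 45, 21, 38, 47]
push(2) -> [25, 45, 21, 38, 47, 2]
push(50) -> [25, 45, 21, 38, 47, 2, 50]

Final stack: [25, 45, 21, 38, 47, 2, 50]


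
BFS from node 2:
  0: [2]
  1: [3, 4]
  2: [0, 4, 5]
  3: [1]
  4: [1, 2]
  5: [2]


Visit 2, enqueue [0, 4, 5]
Visit 0, enqueue []
Visit 4, enqueue [1]
Visit 5, enqueue []
Visit 1, enqueue [3]
Visit 3, enqueue []

BFS order: [2, 0, 4, 5, 1, 3]


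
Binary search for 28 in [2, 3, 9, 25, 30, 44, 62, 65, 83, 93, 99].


Step 1: lo=0, hi=10, mid=5, val=44
Step 2: lo=0, hi=4, mid=2, val=9
Step 3: lo=3, hi=4, mid=3, val=25
Step 4: lo=4, hi=4, mid=4, val=30

Not found


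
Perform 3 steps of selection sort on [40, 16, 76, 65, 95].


Initial: [40, 16, 76, 65, 95]
Step 1: min=16 at 1
  Swap: [16, 40, 76, 65, 95]
Step 2: min=40 at 1
  Swap: [16, 40, 76, 65, 95]
Step 3: min=65 at 3
  Swap: [16, 40, 65, 76, 95]

After 3 steps: [16, 40, 65, 76, 95]


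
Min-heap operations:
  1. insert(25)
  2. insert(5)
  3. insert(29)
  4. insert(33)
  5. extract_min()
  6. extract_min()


insert(25) -> [25]
insert(5) -> [5, 25]
insert(29) -> [5, 25, 29]
insert(33) -> [5, 25, 29, 33]
extract_min()->5, [25, 33, 29]
extract_min()->25, [29, 33]

Final heap: [29, 33]


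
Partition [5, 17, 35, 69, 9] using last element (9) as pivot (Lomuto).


Pivot: 9
  5 <= 9: advance i (no swap)
Place pivot at 1: [5, 9, 35, 69, 17]

Partitioned: [5, 9, 35, 69, 17]


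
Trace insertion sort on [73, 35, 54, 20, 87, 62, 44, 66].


Initial: [73, 35, 54, 20, 87, 62, 44, 66]
Insert 35: [35, 73, 54, 20, 87, 62, 44, 66]
Insert 54: [35, 54, 73, 20, 87, 62, 44, 66]
Insert 20: [20, 35, 54, 73, 87, 62, 44, 66]
Insert 87: [20, 35, 54, 73, 87, 62, 44, 66]
Insert 62: [20, 35, 54, 62, 73, 87, 44, 66]
Insert 44: [20, 35, 44, 54, 62, 73, 87, 66]
Insert 66: [20, 35, 44, 54, 62, 66, 73, 87]

Sorted: [20, 35, 44, 54, 62, 66, 73, 87]


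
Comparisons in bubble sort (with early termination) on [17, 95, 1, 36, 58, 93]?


Algorithm: bubble sort (with early termination)
Input: [17, 95, 1, 36, 58, 93]
Sorted: [1, 17, 36, 58, 93, 95]

12


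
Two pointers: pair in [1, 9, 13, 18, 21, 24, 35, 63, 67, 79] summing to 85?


lo=0(1)+hi=9(79)=80
lo=1(9)+hi=9(79)=88
lo=1(9)+hi=8(67)=76
lo=2(13)+hi=8(67)=80
lo=3(18)+hi=8(67)=85

Yes: 18+67=85


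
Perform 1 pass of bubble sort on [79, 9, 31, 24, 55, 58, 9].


Initial: [79, 9, 31, 24, 55, 58, 9]
Pass 1: [9, 31, 24, 55, 58, 9, 79] (6 swaps)

After 1 pass: [9, 31, 24, 55, 58, 9, 79]


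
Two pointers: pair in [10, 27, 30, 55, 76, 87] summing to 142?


lo=0(10)+hi=5(87)=97
lo=1(27)+hi=5(87)=114
lo=2(30)+hi=5(87)=117
lo=3(55)+hi=5(87)=142

Yes: 55+87=142


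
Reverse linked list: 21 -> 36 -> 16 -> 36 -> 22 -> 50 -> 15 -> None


Step 1: curr=21, set curr.next=prev(None) | reversed so far: 21
Step 2: curr=36, set curr.next=prev(21) | reversed so far: 36 -> 21
Step 3: curr=16, set curr.next=prev(36) | reversed so far: 16 -> 36 -> 21
Step 4: curr=36, set curr.next=prev(16) | reversed so far: 36 -> 16 -> 36 -> 21
Step 5: curr=22, set curr.next=prev(36) | reversed so far: 22 -> 36 -> 16 -> 36 -> 21
Step 6: curr=50, set curr.next=prev(22) | reversed so far: 50 -> 22 -> 36 -> 16 -> 36 -> 21
Step 7: curr=15, set curr.next=prev(50) | reversed so far: 15 -> 50 -> 22 -> 36 -> 16 -> 36 -> 21

15 -> 50 -> 22 -> 36 -> 16 -> 36 -> 21 -> None


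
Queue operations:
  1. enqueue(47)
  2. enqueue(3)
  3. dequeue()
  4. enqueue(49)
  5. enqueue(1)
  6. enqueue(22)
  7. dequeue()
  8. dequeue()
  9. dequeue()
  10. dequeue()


enqueue(47) -> [47]
enqueue(3) -> [47, 3]
dequeue()->47, [3]
enqueue(49) -> [3, 49]
enqueue(1) -> [3, 49, 1]
enqueue(22) -> [3, 49, 1, 22]
dequeue()->3, [49, 1, 22]
dequeue()->49, [1, 22]
dequeue()->1, [22]
dequeue()->22, []

Final queue: []


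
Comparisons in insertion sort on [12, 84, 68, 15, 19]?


Algorithm: insertion sort
Input: [12, 84, 68, 15, 19]
Sorted: [12, 15, 19, 68, 84]

9


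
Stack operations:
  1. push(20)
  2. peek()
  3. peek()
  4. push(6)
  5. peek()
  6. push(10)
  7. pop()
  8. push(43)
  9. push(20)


push(20) -> [20]
peek()->20
peek()->20
push(6) -> [20, 6]
peek()->6
push(10) -> [20, 6, 10]
pop()->10, [20, 6]
push(43) -> [20, 6, 43]
push(20) -> [20, 6, 43, 20]

Final stack: [20, 6, 43, 20]


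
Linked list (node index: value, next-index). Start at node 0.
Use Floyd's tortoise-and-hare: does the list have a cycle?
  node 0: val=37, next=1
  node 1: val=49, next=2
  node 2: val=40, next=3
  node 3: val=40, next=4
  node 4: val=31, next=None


Floyd's tortoise (slow, +1) and hare (fast, +2):
  init: slow=0, fast=0
  step 1: slow=1, fast=2
  step 2: slow=2, fast=4
  step 3: fast -> None, no cycle

Cycle: no


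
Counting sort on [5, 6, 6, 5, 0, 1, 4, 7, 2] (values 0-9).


Input: [5, 6, 6, 5, 0, 1, 4, 7, 2]
Counts: [1, 1, 1, 0, 1, 2, 2, 1, 0, 0]

Sorted: [0, 1, 2, 4, 5, 5, 6, 6, 7]


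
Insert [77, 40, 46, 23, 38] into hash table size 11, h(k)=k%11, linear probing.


Insert 77: h=0 -> slot 0
Insert 40: h=7 -> slot 7
Insert 46: h=2 -> slot 2
Insert 23: h=1 -> slot 1
Insert 38: h=5 -> slot 5

Table: [77, 23, 46, None, None, 38, None, 40, None, None, None]


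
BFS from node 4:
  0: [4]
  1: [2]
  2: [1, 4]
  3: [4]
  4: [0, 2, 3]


Visit 4, enqueue [0, 2, 3]
Visit 0, enqueue []
Visit 2, enqueue [1]
Visit 3, enqueue []
Visit 1, enqueue []

BFS order: [4, 0, 2, 3, 1]


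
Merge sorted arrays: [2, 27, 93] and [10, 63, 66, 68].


Take 2 from A
Take 10 from B
Take 27 from A
Take 63 from B
Take 66 from B
Take 68 from B

Merged: [2, 10, 27, 63, 66, 68, 93]


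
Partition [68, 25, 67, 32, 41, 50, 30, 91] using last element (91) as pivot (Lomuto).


Pivot: 91
  68 <= 91: advance i (no swap)
  25 <= 91: advance i (no swap)
  67 <= 91: advance i (no swap)
  32 <= 91: advance i (no swap)
  41 <= 91: advance i (no swap)
  50 <= 91: advance i (no swap)
  30 <= 91: advance i (no swap)
Place pivot at 7: [68, 25, 67, 32, 41, 50, 30, 91]

Partitioned: [68, 25, 67, 32, 41, 50, 30, 91]


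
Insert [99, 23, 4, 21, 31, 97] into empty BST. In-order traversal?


Insert 99: root
Insert 23: L from 99
Insert 4: L from 99 -> L from 23
Insert 21: L from 99 -> L from 23 -> R from 4
Insert 31: L from 99 -> R from 23
Insert 97: L from 99 -> R from 23 -> R from 31

In-order: [4, 21, 23, 31, 97, 99]


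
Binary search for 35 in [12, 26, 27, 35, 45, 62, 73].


Step 1: lo=0, hi=6, mid=3, val=35

Found at index 3


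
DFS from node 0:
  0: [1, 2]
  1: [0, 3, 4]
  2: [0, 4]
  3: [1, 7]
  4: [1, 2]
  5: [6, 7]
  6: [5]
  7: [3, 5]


Visit 0, push [2, 1]
Visit 1, push [4, 3]
Visit 3, push [7]
Visit 7, push [5]
Visit 5, push [6]
Visit 6, push []
Visit 4, push [2]
Visit 2, push []

DFS order: [0, 1, 3, 7, 5, 6, 4, 2]


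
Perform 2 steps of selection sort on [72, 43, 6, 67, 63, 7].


Initial: [72, 43, 6, 67, 63, 7]
Step 1: min=6 at 2
  Swap: [6, 43, 72, 67, 63, 7]
Step 2: min=7 at 5
  Swap: [6, 7, 72, 67, 63, 43]

After 2 steps: [6, 7, 72, 67, 63, 43]


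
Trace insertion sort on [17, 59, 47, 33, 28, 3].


Initial: [17, 59, 47, 33, 28, 3]
Insert 59: [17, 59, 47, 33, 28, 3]
Insert 47: [17, 47, 59, 33, 28, 3]
Insert 33: [17, 33, 47, 59, 28, 3]
Insert 28: [17, 28, 33, 47, 59, 3]
Insert 3: [3, 17, 28, 33, 47, 59]

Sorted: [3, 17, 28, 33, 47, 59]


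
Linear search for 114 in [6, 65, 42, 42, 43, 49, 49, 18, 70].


i=0: 6!=114
i=1: 65!=114
i=2: 42!=114
i=3: 42!=114
i=4: 43!=114
i=5: 49!=114
i=6: 49!=114
i=7: 18!=114
i=8: 70!=114

Not found, 9 comps


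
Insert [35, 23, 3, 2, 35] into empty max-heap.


Insert 35: [35]
Insert 23: [35, 23]
Insert 3: [35, 23, 3]
Insert 2: [35, 23, 3, 2]
Insert 35: [35, 35, 3, 2, 23]

Final heap: [35, 35, 3, 2, 23]


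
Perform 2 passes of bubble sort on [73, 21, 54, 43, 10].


Initial: [73, 21, 54, 43, 10]
Pass 1: [21, 54, 43, 10, 73] (4 swaps)
Pass 2: [21, 43, 10, 54, 73] (2 swaps)

After 2 passes: [21, 43, 10, 54, 73]


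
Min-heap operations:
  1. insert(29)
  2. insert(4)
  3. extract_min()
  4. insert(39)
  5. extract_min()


insert(29) -> [29]
insert(4) -> [4, 29]
extract_min()->4, [29]
insert(39) -> [29, 39]
extract_min()->29, [39]

Final heap: [39]


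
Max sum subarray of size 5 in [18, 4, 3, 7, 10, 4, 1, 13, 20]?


[0:5]: 42
[1:6]: 28
[2:7]: 25
[3:8]: 35
[4:9]: 48

Max: 48 at [4:9]


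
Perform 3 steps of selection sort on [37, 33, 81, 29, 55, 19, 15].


Initial: [37, 33, 81, 29, 55, 19, 15]
Step 1: min=15 at 6
  Swap: [15, 33, 81, 29, 55, 19, 37]
Step 2: min=19 at 5
  Swap: [15, 19, 81, 29, 55, 33, 37]
Step 3: min=29 at 3
  Swap: [15, 19, 29, 81, 55, 33, 37]

After 3 steps: [15, 19, 29, 81, 55, 33, 37]


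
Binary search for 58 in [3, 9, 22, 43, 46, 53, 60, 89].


Step 1: lo=0, hi=7, mid=3, val=43
Step 2: lo=4, hi=7, mid=5, val=53
Step 3: lo=6, hi=7, mid=6, val=60

Not found


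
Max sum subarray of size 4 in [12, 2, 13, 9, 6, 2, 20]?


[0:4]: 36
[1:5]: 30
[2:6]: 30
[3:7]: 37

Max: 37 at [3:7]


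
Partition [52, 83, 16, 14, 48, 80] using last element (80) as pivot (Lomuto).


Pivot: 80
  52 <= 80: advance i (no swap)
  16 <= 80: swap -> [52, 16, 83, 14, 48, 80]
  14 <= 80: swap -> [52, 16, 14, 83, 48, 80]
  48 <= 80: swap -> [52, 16, 14, 48, 83, 80]
Place pivot at 4: [52, 16, 14, 48, 80, 83]

Partitioned: [52, 16, 14, 48, 80, 83]


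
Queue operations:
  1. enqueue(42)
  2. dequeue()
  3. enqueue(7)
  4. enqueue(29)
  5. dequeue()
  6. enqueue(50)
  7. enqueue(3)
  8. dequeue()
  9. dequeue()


enqueue(42) -> [42]
dequeue()->42, []
enqueue(7) -> [7]
enqueue(29) -> [7, 29]
dequeue()->7, [29]
enqueue(50) -> [29, 50]
enqueue(3) -> [29, 50, 3]
dequeue()->29, [50, 3]
dequeue()->50, [3]

Final queue: [3]


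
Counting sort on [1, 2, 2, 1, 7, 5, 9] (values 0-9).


Input: [1, 2, 2, 1, 7, 5, 9]
Counts: [0, 2, 2, 0, 0, 1, 0, 1, 0, 1]

Sorted: [1, 1, 2, 2, 5, 7, 9]


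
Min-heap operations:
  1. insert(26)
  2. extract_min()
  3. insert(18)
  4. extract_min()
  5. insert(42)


insert(26) -> [26]
extract_min()->26, []
insert(18) -> [18]
extract_min()->18, []
insert(42) -> [42]

Final heap: [42]


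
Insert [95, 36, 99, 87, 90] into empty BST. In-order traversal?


Insert 95: root
Insert 36: L from 95
Insert 99: R from 95
Insert 87: L from 95 -> R from 36
Insert 90: L from 95 -> R from 36 -> R from 87

In-order: [36, 87, 90, 95, 99]


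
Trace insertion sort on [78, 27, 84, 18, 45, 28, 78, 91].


Initial: [78, 27, 84, 18, 45, 28, 78, 91]
Insert 27: [27, 78, 84, 18, 45, 28, 78, 91]
Insert 84: [27, 78, 84, 18, 45, 28, 78, 91]
Insert 18: [18, 27, 78, 84, 45, 28, 78, 91]
Insert 45: [18, 27, 45, 78, 84, 28, 78, 91]
Insert 28: [18, 27, 28, 45, 78, 84, 78, 91]
Insert 78: [18, 27, 28, 45, 78, 78, 84, 91]
Insert 91: [18, 27, 28, 45, 78, 78, 84, 91]

Sorted: [18, 27, 28, 45, 78, 78, 84, 91]


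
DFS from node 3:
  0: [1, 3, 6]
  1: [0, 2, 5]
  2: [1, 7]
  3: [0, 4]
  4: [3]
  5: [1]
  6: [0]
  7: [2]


Visit 3, push [4, 0]
Visit 0, push [6, 1]
Visit 1, push [5, 2]
Visit 2, push [7]
Visit 7, push []
Visit 5, push []
Visit 6, push []
Visit 4, push []

DFS order: [3, 0, 1, 2, 7, 5, 6, 4]


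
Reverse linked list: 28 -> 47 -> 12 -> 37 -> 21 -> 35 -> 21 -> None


Step 1: curr=28, set curr.next=prev(None) | reversed so far: 28
Step 2: curr=47, set curr.next=prev(28) | reversed so far: 47 -> 28
Step 3: curr=12, set curr.next=prev(47) | reversed so far: 12 -> 47 -> 28
Step 4: curr=37, set curr.next=prev(12) | reversed so far: 37 -> 12 -> 47 -> 28
Step 5: curr=21, set curr.next=prev(37) | reversed so far: 21 -> 37 -> 12 -> 47 -> 28
Step 6: curr=35, set curr.next=prev(21) | reversed so far: 35 -> 21 -> 37 -> 12 -> 47 -> 28
Step 7: curr=21, set curr.next=prev(35) | reversed so far: 21 -> 35 -> 21 -> 37 -> 12 -> 47 -> 28

21 -> 35 -> 21 -> 37 -> 12 -> 47 -> 28 -> None


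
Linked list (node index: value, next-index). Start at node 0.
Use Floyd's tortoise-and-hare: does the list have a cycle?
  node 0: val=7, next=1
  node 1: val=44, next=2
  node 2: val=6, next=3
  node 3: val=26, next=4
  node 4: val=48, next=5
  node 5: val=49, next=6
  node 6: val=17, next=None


Floyd's tortoise (slow, +1) and hare (fast, +2):
  init: slow=0, fast=0
  step 1: slow=1, fast=2
  step 2: slow=2, fast=4
  step 3: slow=3, fast=6
  step 4: fast -> None, no cycle

Cycle: no


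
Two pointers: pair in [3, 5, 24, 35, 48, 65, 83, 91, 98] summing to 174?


lo=0(3)+hi=8(98)=101
lo=1(5)+hi=8(98)=103
lo=2(24)+hi=8(98)=122
lo=3(35)+hi=8(98)=133
lo=4(48)+hi=8(98)=146
lo=5(65)+hi=8(98)=163
lo=6(83)+hi=8(98)=181
lo=6(83)+hi=7(91)=174

Yes: 83+91=174


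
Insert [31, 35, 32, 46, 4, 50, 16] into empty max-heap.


Insert 31: [31]
Insert 35: [35, 31]
Insert 32: [35, 31, 32]
Insert 46: [46, 35, 32, 31]
Insert 4: [46, 35, 32, 31, 4]
Insert 50: [50, 35, 46, 31, 4, 32]
Insert 16: [50, 35, 46, 31, 4, 32, 16]

Final heap: [50, 35, 46, 31, 4, 32, 16]


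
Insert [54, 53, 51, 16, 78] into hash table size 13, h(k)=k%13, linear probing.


Insert 54: h=2 -> slot 2
Insert 53: h=1 -> slot 1
Insert 51: h=12 -> slot 12
Insert 16: h=3 -> slot 3
Insert 78: h=0 -> slot 0

Table: [78, 53, 54, 16, None, None, None, None, None, None, None, None, 51]


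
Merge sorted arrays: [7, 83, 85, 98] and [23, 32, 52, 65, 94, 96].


Take 7 from A
Take 23 from B
Take 32 from B
Take 52 from B
Take 65 from B
Take 83 from A
Take 85 from A
Take 94 from B
Take 96 from B

Merged: [7, 23, 32, 52, 65, 83, 85, 94, 96, 98]


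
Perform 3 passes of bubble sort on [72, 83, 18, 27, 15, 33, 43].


Initial: [72, 83, 18, 27, 15, 33, 43]
Pass 1: [72, 18, 27, 15, 33, 43, 83] (5 swaps)
Pass 2: [18, 27, 15, 33, 43, 72, 83] (5 swaps)
Pass 3: [18, 15, 27, 33, 43, 72, 83] (1 swaps)

After 3 passes: [18, 15, 27, 33, 43, 72, 83]


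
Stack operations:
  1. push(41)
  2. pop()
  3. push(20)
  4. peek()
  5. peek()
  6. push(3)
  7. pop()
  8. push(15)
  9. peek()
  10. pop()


push(41) -> [41]
pop()->41, []
push(20) -> [20]
peek()->20
peek()->20
push(3) -> [20, 3]
pop()->3, [20]
push(15) -> [20, 15]
peek()->15
pop()->15, [20]

Final stack: [20]


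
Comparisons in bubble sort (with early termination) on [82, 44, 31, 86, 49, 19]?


Algorithm: bubble sort (with early termination)
Input: [82, 44, 31, 86, 49, 19]
Sorted: [19, 31, 44, 49, 82, 86]

15


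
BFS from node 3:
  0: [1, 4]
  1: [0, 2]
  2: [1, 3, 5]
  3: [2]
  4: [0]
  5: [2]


Visit 3, enqueue [2]
Visit 2, enqueue [1, 5]
Visit 1, enqueue [0]
Visit 5, enqueue []
Visit 0, enqueue [4]
Visit 4, enqueue []

BFS order: [3, 2, 1, 5, 0, 4]


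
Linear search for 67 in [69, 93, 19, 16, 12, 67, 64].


i=0: 69!=67
i=1: 93!=67
i=2: 19!=67
i=3: 16!=67
i=4: 12!=67
i=5: 67==67 found!

Found at 5, 6 comps


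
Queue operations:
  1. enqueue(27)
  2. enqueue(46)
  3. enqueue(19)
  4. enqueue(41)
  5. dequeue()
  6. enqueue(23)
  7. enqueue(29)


enqueue(27) -> [27]
enqueue(46) -> [27, 46]
enqueue(19) -> [27, 46, 19]
enqueue(41) -> [27, 46, 19, 41]
dequeue()->27, [46, 19, 41]
enqueue(23) -> [46, 19, 41, 23]
enqueue(29) -> [46, 19, 41, 23, 29]

Final queue: [46, 19, 41, 23, 29]


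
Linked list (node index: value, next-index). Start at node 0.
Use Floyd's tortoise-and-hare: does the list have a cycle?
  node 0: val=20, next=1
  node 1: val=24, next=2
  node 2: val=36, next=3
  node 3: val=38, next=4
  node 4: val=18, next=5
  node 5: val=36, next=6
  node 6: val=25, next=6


Floyd's tortoise (slow, +1) and hare (fast, +2):
  init: slow=0, fast=0
  step 1: slow=1, fast=2
  step 2: slow=2, fast=4
  step 3: slow=3, fast=6
  step 4: slow=4, fast=6
  step 5: slow=5, fast=6
  step 6: slow=6, fast=6
  slow == fast at node 6: cycle detected

Cycle: yes


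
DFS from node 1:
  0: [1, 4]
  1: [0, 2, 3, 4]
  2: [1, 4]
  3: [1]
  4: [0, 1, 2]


Visit 1, push [4, 3, 2, 0]
Visit 0, push [4]
Visit 4, push [2]
Visit 2, push []
Visit 3, push []

DFS order: [1, 0, 4, 2, 3]


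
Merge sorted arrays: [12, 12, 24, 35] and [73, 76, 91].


Take 12 from A
Take 12 from A
Take 24 from A
Take 35 from A

Merged: [12, 12, 24, 35, 73, 76, 91]


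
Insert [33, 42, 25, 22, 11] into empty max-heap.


Insert 33: [33]
Insert 42: [42, 33]
Insert 25: [42, 33, 25]
Insert 22: [42, 33, 25, 22]
Insert 11: [42, 33, 25, 22, 11]

Final heap: [42, 33, 25, 22, 11]


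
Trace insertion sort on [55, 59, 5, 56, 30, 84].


Initial: [55, 59, 5, 56, 30, 84]
Insert 59: [55, 59, 5, 56, 30, 84]
Insert 5: [5, 55, 59, 56, 30, 84]
Insert 56: [5, 55, 56, 59, 30, 84]
Insert 30: [5, 30, 55, 56, 59, 84]
Insert 84: [5, 30, 55, 56, 59, 84]

Sorted: [5, 30, 55, 56, 59, 84]


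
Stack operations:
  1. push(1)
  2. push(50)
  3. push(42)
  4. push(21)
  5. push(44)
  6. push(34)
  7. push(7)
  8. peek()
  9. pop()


push(1) -> [1]
push(50) -> [1, 50]
push(42) -> [1, 50, 42]
push(21) -> [1, 50, 42, 21]
push(44) -> [1, 50, 42, 21, 44]
push(34) -> [1, 50, 42, 21, 44, 34]
push(7) -> [1, 50, 42, 21, 44, 34, 7]
peek()->7
pop()->7, [1, 50, 42, 21, 44, 34]

Final stack: [1, 50, 42, 21, 44, 34]


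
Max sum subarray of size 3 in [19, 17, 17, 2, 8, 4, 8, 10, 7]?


[0:3]: 53
[1:4]: 36
[2:5]: 27
[3:6]: 14
[4:7]: 20
[5:8]: 22
[6:9]: 25

Max: 53 at [0:3]


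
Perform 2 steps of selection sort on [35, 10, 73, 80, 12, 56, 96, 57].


Initial: [35, 10, 73, 80, 12, 56, 96, 57]
Step 1: min=10 at 1
  Swap: [10, 35, 73, 80, 12, 56, 96, 57]
Step 2: min=12 at 4
  Swap: [10, 12, 73, 80, 35, 56, 96, 57]

After 2 steps: [10, 12, 73, 80, 35, 56, 96, 57]


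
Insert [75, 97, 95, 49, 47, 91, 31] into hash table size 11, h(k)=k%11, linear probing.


Insert 75: h=9 -> slot 9
Insert 97: h=9, 1 probes -> slot 10
Insert 95: h=7 -> slot 7
Insert 49: h=5 -> slot 5
Insert 47: h=3 -> slot 3
Insert 91: h=3, 1 probes -> slot 4
Insert 31: h=9, 2 probes -> slot 0

Table: [31, None, None, 47, 91, 49, None, 95, None, 75, 97]


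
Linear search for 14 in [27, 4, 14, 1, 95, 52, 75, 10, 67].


i=0: 27!=14
i=1: 4!=14
i=2: 14==14 found!

Found at 2, 3 comps


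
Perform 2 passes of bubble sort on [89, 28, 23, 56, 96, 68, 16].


Initial: [89, 28, 23, 56, 96, 68, 16]
Pass 1: [28, 23, 56, 89, 68, 16, 96] (5 swaps)
Pass 2: [23, 28, 56, 68, 16, 89, 96] (3 swaps)

After 2 passes: [23, 28, 56, 68, 16, 89, 96]


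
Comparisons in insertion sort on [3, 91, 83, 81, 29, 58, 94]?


Algorithm: insertion sort
Input: [3, 91, 83, 81, 29, 58, 94]
Sorted: [3, 29, 58, 81, 83, 91, 94]

15


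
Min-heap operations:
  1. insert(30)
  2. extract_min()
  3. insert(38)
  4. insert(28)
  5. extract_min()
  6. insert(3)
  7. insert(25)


insert(30) -> [30]
extract_min()->30, []
insert(38) -> [38]
insert(28) -> [28, 38]
extract_min()->28, [38]
insert(3) -> [3, 38]
insert(25) -> [3, 38, 25]

Final heap: [3, 38, 25]


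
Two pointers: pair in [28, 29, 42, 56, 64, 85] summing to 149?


lo=0(28)+hi=5(85)=113
lo=1(29)+hi=5(85)=114
lo=2(42)+hi=5(85)=127
lo=3(56)+hi=5(85)=141
lo=4(64)+hi=5(85)=149

Yes: 64+85=149


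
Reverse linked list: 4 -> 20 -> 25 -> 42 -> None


Step 1: curr=4, set curr.next=prev(None) | reversed so far: 4
Step 2: curr=20, set curr.next=prev(4) | reversed so far: 20 -> 4
Step 3: curr=25, set curr.next=prev(20) | reversed so far: 25 -> 20 -> 4
Step 4: curr=42, set curr.next=prev(25) | reversed so far: 42 -> 25 -> 20 -> 4

42 -> 25 -> 20 -> 4 -> None


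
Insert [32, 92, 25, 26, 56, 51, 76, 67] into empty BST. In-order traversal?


Insert 32: root
Insert 92: R from 32
Insert 25: L from 32
Insert 26: L from 32 -> R from 25
Insert 56: R from 32 -> L from 92
Insert 51: R from 32 -> L from 92 -> L from 56
Insert 76: R from 32 -> L from 92 -> R from 56
Insert 67: R from 32 -> L from 92 -> R from 56 -> L from 76

In-order: [25, 26, 32, 51, 56, 67, 76, 92]


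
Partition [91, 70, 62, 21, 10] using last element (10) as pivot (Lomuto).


Pivot: 10
Place pivot at 0: [10, 70, 62, 21, 91]

Partitioned: [10, 70, 62, 21, 91]


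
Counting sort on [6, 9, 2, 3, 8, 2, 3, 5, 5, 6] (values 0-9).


Input: [6, 9, 2, 3, 8, 2, 3, 5, 5, 6]
Counts: [0, 0, 2, 2, 0, 2, 2, 0, 1, 1]

Sorted: [2, 2, 3, 3, 5, 5, 6, 6, 8, 9]


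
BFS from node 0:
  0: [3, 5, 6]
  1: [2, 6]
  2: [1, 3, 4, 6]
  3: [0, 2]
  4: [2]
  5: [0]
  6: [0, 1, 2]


Visit 0, enqueue [3, 5, 6]
Visit 3, enqueue [2]
Visit 5, enqueue []
Visit 6, enqueue [1]
Visit 2, enqueue [4]
Visit 1, enqueue []
Visit 4, enqueue []

BFS order: [0, 3, 5, 6, 2, 1, 4]


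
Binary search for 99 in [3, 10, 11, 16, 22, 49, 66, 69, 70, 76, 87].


Step 1: lo=0, hi=10, mid=5, val=49
Step 2: lo=6, hi=10, mid=8, val=70
Step 3: lo=9, hi=10, mid=9, val=76
Step 4: lo=10, hi=10, mid=10, val=87

Not found


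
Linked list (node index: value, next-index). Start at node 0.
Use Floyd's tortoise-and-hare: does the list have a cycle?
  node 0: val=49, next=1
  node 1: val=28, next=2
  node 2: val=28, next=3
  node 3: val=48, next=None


Floyd's tortoise (slow, +1) and hare (fast, +2):
  init: slow=0, fast=0
  step 1: slow=1, fast=2
  step 2: fast 2->3->None, no cycle

Cycle: no


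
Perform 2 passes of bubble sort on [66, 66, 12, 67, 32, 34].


Initial: [66, 66, 12, 67, 32, 34]
Pass 1: [66, 12, 66, 32, 34, 67] (3 swaps)
Pass 2: [12, 66, 32, 34, 66, 67] (3 swaps)

After 2 passes: [12, 66, 32, 34, 66, 67]


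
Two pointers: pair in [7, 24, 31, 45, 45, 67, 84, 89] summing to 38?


lo=0(7)+hi=7(89)=96
lo=0(7)+hi=6(84)=91
lo=0(7)+hi=5(67)=74
lo=0(7)+hi=4(45)=52
lo=0(7)+hi=3(45)=52
lo=0(7)+hi=2(31)=38

Yes: 7+31=38


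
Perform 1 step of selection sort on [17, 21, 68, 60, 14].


Initial: [17, 21, 68, 60, 14]
Step 1: min=14 at 4
  Swap: [14, 21, 68, 60, 17]

After 1 step: [14, 21, 68, 60, 17]


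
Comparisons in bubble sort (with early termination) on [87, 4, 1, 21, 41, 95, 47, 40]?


Algorithm: bubble sort (with early termination)
Input: [87, 4, 1, 21, 41, 95, 47, 40]
Sorted: [1, 4, 21, 40, 41, 47, 87, 95]

25


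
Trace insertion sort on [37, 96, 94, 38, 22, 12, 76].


Initial: [37, 96, 94, 38, 22, 12, 76]
Insert 96: [37, 96, 94, 38, 22, 12, 76]
Insert 94: [37, 94, 96, 38, 22, 12, 76]
Insert 38: [37, 38, 94, 96, 22, 12, 76]
Insert 22: [22, 37, 38, 94, 96, 12, 76]
Insert 12: [12, 22, 37, 38, 94, 96, 76]
Insert 76: [12, 22, 37, 38, 76, 94, 96]

Sorted: [12, 22, 37, 38, 76, 94, 96]


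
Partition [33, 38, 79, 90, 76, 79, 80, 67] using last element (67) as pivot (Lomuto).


Pivot: 67
  33 <= 67: advance i (no swap)
  38 <= 67: advance i (no swap)
Place pivot at 2: [33, 38, 67, 90, 76, 79, 80, 79]

Partitioned: [33, 38, 67, 90, 76, 79, 80, 79]


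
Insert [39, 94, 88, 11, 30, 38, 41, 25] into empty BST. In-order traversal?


Insert 39: root
Insert 94: R from 39
Insert 88: R from 39 -> L from 94
Insert 11: L from 39
Insert 30: L from 39 -> R from 11
Insert 38: L from 39 -> R from 11 -> R from 30
Insert 41: R from 39 -> L from 94 -> L from 88
Insert 25: L from 39 -> R from 11 -> L from 30

In-order: [11, 25, 30, 38, 39, 41, 88, 94]


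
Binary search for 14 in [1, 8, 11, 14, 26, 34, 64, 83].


Step 1: lo=0, hi=7, mid=3, val=14

Found at index 3


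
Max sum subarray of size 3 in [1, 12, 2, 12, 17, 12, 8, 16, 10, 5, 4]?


[0:3]: 15
[1:4]: 26
[2:5]: 31
[3:6]: 41
[4:7]: 37
[5:8]: 36
[6:9]: 34
[7:10]: 31
[8:11]: 19

Max: 41 at [3:6]


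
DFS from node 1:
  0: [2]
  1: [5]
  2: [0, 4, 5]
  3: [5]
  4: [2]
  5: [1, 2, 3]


Visit 1, push [5]
Visit 5, push [3, 2]
Visit 2, push [4, 0]
Visit 0, push []
Visit 4, push []
Visit 3, push []

DFS order: [1, 5, 2, 0, 4, 3]


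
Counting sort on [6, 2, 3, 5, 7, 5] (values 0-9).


Input: [6, 2, 3, 5, 7, 5]
Counts: [0, 0, 1, 1, 0, 2, 1, 1, 0, 0]

Sorted: [2, 3, 5, 5, 6, 7]


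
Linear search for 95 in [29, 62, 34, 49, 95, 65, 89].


i=0: 29!=95
i=1: 62!=95
i=2: 34!=95
i=3: 49!=95
i=4: 95==95 found!

Found at 4, 5 comps


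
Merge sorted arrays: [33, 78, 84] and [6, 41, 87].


Take 6 from B
Take 33 from A
Take 41 from B
Take 78 from A
Take 84 from A

Merged: [6, 33, 41, 78, 84, 87]


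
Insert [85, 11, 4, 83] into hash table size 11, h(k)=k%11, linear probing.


Insert 85: h=8 -> slot 8
Insert 11: h=0 -> slot 0
Insert 4: h=4 -> slot 4
Insert 83: h=6 -> slot 6

Table: [11, None, None, None, 4, None, 83, None, 85, None, None]


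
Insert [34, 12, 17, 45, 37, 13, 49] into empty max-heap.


Insert 34: [34]
Insert 12: [34, 12]
Insert 17: [34, 12, 17]
Insert 45: [45, 34, 17, 12]
Insert 37: [45, 37, 17, 12, 34]
Insert 13: [45, 37, 17, 12, 34, 13]
Insert 49: [49, 37, 45, 12, 34, 13, 17]

Final heap: [49, 37, 45, 12, 34, 13, 17]


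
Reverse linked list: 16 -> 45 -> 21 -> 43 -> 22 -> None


Step 1: curr=16, set curr.next=prev(None) | reversed so far: 16
Step 2: curr=45, set curr.next=prev(16) | reversed so far: 45 -> 16
Step 3: curr=21, set curr.next=prev(45) | reversed so far: 21 -> 45 -> 16
Step 4: curr=43, set curr.next=prev(21) | reversed so far: 43 -> 21 -> 45 -> 16
Step 5: curr=22, set curr.next=prev(43) | reversed so far: 22 -> 43 -> 21 -> 45 -> 16

22 -> 43 -> 21 -> 45 -> 16 -> None


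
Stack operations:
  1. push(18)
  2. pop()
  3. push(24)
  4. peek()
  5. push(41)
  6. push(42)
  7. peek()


push(18) -> [18]
pop()->18, []
push(24) -> [24]
peek()->24
push(41) -> [24, 41]
push(42) -> [24, 41, 42]
peek()->42

Final stack: [24, 41, 42]


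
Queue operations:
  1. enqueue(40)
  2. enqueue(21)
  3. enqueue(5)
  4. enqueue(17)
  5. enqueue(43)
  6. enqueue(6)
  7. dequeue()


enqueue(40) -> [40]
enqueue(21) -> [40, 21]
enqueue(5) -> [40, 21, 5]
enqueue(17) -> [40, 21, 5, 17]
enqueue(43) -> [40, 21, 5, 17, 43]
enqueue(6) -> [40, 21, 5, 17, 43, 6]
dequeue()->40, [21, 5, 17, 43, 6]

Final queue: [21, 5, 17, 43, 6]


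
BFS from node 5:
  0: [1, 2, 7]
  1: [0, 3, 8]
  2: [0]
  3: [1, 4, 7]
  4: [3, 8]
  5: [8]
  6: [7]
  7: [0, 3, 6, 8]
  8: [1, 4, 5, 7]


Visit 5, enqueue [8]
Visit 8, enqueue [1, 4, 7]
Visit 1, enqueue [0, 3]
Visit 4, enqueue []
Visit 7, enqueue [6]
Visit 0, enqueue [2]
Visit 3, enqueue []
Visit 6, enqueue []
Visit 2, enqueue []

BFS order: [5, 8, 1, 4, 7, 0, 3, 6, 2]


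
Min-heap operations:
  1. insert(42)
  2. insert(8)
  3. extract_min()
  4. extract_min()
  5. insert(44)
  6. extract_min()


insert(42) -> [42]
insert(8) -> [8, 42]
extract_min()->8, [42]
extract_min()->42, []
insert(44) -> [44]
extract_min()->44, []

Final heap: []


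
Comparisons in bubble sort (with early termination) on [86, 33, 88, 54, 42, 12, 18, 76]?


Algorithm: bubble sort (with early termination)
Input: [86, 33, 88, 54, 42, 12, 18, 76]
Sorted: [12, 18, 33, 42, 54, 76, 86, 88]

27


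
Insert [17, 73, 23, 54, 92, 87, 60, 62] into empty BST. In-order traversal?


Insert 17: root
Insert 73: R from 17
Insert 23: R from 17 -> L from 73
Insert 54: R from 17 -> L from 73 -> R from 23
Insert 92: R from 17 -> R from 73
Insert 87: R from 17 -> R from 73 -> L from 92
Insert 60: R from 17 -> L from 73 -> R from 23 -> R from 54
Insert 62: R from 17 -> L from 73 -> R from 23 -> R from 54 -> R from 60

In-order: [17, 23, 54, 60, 62, 73, 87, 92]


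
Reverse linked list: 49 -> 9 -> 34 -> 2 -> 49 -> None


Step 1: curr=49, set curr.next=prev(None) | reversed so far: 49
Step 2: curr=9, set curr.next=prev(49) | reversed so far: 9 -> 49
Step 3: curr=34, set curr.next=prev(9) | reversed so far: 34 -> 9 -> 49
Step 4: curr=2, set curr.next=prev(34) | reversed so far: 2 -> 34 -> 9 -> 49
Step 5: curr=49, set curr.next=prev(2) | reversed so far: 49 -> 2 -> 34 -> 9 -> 49

49 -> 2 -> 34 -> 9 -> 49 -> None


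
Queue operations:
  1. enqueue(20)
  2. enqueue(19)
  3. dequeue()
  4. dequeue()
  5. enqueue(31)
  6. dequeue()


enqueue(20) -> [20]
enqueue(19) -> [20, 19]
dequeue()->20, [19]
dequeue()->19, []
enqueue(31) -> [31]
dequeue()->31, []

Final queue: []


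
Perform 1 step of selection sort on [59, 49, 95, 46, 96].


Initial: [59, 49, 95, 46, 96]
Step 1: min=46 at 3
  Swap: [46, 49, 95, 59, 96]

After 1 step: [46, 49, 95, 59, 96]


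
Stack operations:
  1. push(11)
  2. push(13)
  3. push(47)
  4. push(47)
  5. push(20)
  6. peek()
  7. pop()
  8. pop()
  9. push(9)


push(11) -> [11]
push(13) -> [11, 13]
push(47) -> [11, 13, 47]
push(47) -> [11, 13, 47, 47]
push(20) -> [11, 13, 47, 47, 20]
peek()->20
pop()->20, [11, 13, 47, 47]
pop()->47, [11, 13, 47]
push(9) -> [11, 13, 47, 9]

Final stack: [11, 13, 47, 9]


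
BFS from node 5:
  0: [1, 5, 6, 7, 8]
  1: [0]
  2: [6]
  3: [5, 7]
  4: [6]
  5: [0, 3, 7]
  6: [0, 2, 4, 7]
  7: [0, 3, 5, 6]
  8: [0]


Visit 5, enqueue [0, 3, 7]
Visit 0, enqueue [1, 6, 8]
Visit 3, enqueue []
Visit 7, enqueue []
Visit 1, enqueue []
Visit 6, enqueue [2, 4]
Visit 8, enqueue []
Visit 2, enqueue []
Visit 4, enqueue []

BFS order: [5, 0, 3, 7, 1, 6, 8, 2, 4]


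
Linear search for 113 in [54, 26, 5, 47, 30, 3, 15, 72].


i=0: 54!=113
i=1: 26!=113
i=2: 5!=113
i=3: 47!=113
i=4: 30!=113
i=5: 3!=113
i=6: 15!=113
i=7: 72!=113

Not found, 8 comps


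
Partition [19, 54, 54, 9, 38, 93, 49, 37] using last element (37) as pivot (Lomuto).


Pivot: 37
  19 <= 37: advance i (no swap)
  9 <= 37: swap -> [19, 9, 54, 54, 38, 93, 49, 37]
Place pivot at 2: [19, 9, 37, 54, 38, 93, 49, 54]

Partitioned: [19, 9, 37, 54, 38, 93, 49, 54]


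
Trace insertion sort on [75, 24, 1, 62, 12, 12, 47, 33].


Initial: [75, 24, 1, 62, 12, 12, 47, 33]
Insert 24: [24, 75, 1, 62, 12, 12, 47, 33]
Insert 1: [1, 24, 75, 62, 12, 12, 47, 33]
Insert 62: [1, 24, 62, 75, 12, 12, 47, 33]
Insert 12: [1, 12, 24, 62, 75, 12, 47, 33]
Insert 12: [1, 12, 12, 24, 62, 75, 47, 33]
Insert 47: [1, 12, 12, 24, 47, 62, 75, 33]
Insert 33: [1, 12, 12, 24, 33, 47, 62, 75]

Sorted: [1, 12, 12, 24, 33, 47, 62, 75]


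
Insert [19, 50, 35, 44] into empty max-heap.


Insert 19: [19]
Insert 50: [50, 19]
Insert 35: [50, 19, 35]
Insert 44: [50, 44, 35, 19]

Final heap: [50, 44, 35, 19]


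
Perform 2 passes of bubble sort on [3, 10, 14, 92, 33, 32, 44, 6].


Initial: [3, 10, 14, 92, 33, 32, 44, 6]
Pass 1: [3, 10, 14, 33, 32, 44, 6, 92] (4 swaps)
Pass 2: [3, 10, 14, 32, 33, 6, 44, 92] (2 swaps)

After 2 passes: [3, 10, 14, 32, 33, 6, 44, 92]


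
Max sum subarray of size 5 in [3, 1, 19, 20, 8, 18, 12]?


[0:5]: 51
[1:6]: 66
[2:7]: 77

Max: 77 at [2:7]


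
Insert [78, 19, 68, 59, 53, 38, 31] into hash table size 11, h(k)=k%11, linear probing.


Insert 78: h=1 -> slot 1
Insert 19: h=8 -> slot 8
Insert 68: h=2 -> slot 2
Insert 59: h=4 -> slot 4
Insert 53: h=9 -> slot 9
Insert 38: h=5 -> slot 5
Insert 31: h=9, 1 probes -> slot 10

Table: [None, 78, 68, None, 59, 38, None, None, 19, 53, 31]


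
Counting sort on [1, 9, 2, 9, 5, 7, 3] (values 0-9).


Input: [1, 9, 2, 9, 5, 7, 3]
Counts: [0, 1, 1, 1, 0, 1, 0, 1, 0, 2]

Sorted: [1, 2, 3, 5, 7, 9, 9]


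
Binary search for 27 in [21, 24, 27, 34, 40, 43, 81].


Step 1: lo=0, hi=6, mid=3, val=34
Step 2: lo=0, hi=2, mid=1, val=24
Step 3: lo=2, hi=2, mid=2, val=27

Found at index 2


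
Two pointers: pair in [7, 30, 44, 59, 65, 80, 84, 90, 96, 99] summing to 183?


lo=0(7)+hi=9(99)=106
lo=1(30)+hi=9(99)=129
lo=2(44)+hi=9(99)=143
lo=3(59)+hi=9(99)=158
lo=4(65)+hi=9(99)=164
lo=5(80)+hi=9(99)=179
lo=6(84)+hi=9(99)=183

Yes: 84+99=183


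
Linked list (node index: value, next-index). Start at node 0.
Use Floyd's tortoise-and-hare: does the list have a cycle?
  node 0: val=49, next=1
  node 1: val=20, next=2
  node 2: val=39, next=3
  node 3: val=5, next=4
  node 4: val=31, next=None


Floyd's tortoise (slow, +1) and hare (fast, +2):
  init: slow=0, fast=0
  step 1: slow=1, fast=2
  step 2: slow=2, fast=4
  step 3: fast -> None, no cycle

Cycle: no


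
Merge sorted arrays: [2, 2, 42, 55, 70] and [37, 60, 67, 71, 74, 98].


Take 2 from A
Take 2 from A
Take 37 from B
Take 42 from A
Take 55 from A
Take 60 from B
Take 67 from B
Take 70 from A

Merged: [2, 2, 37, 42, 55, 60, 67, 70, 71, 74, 98]


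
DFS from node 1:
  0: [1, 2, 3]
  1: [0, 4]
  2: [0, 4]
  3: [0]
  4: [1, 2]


Visit 1, push [4, 0]
Visit 0, push [3, 2]
Visit 2, push [4]
Visit 4, push []
Visit 3, push []

DFS order: [1, 0, 2, 4, 3]


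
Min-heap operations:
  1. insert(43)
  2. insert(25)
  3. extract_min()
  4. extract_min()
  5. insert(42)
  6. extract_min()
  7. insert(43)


insert(43) -> [43]
insert(25) -> [25, 43]
extract_min()->25, [43]
extract_min()->43, []
insert(42) -> [42]
extract_min()->42, []
insert(43) -> [43]

Final heap: [43]


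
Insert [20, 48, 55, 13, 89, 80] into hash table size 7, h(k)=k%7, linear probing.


Insert 20: h=6 -> slot 6
Insert 48: h=6, 1 probes -> slot 0
Insert 55: h=6, 2 probes -> slot 1
Insert 13: h=6, 3 probes -> slot 2
Insert 89: h=5 -> slot 5
Insert 80: h=3 -> slot 3

Table: [48, 55, 13, 80, None, 89, 20]


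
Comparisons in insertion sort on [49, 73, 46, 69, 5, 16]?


Algorithm: insertion sort
Input: [49, 73, 46, 69, 5, 16]
Sorted: [5, 16, 46, 49, 69, 73]

14


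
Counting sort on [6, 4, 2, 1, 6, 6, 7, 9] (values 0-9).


Input: [6, 4, 2, 1, 6, 6, 7, 9]
Counts: [0, 1, 1, 0, 1, 0, 3, 1, 0, 1]

Sorted: [1, 2, 4, 6, 6, 6, 7, 9]


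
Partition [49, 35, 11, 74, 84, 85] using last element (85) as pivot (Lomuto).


Pivot: 85
  49 <= 85: advance i (no swap)
  35 <= 85: advance i (no swap)
  11 <= 85: advance i (no swap)
  74 <= 85: advance i (no swap)
  84 <= 85: advance i (no swap)
Place pivot at 5: [49, 35, 11, 74, 84, 85]

Partitioned: [49, 35, 11, 74, 84, 85]


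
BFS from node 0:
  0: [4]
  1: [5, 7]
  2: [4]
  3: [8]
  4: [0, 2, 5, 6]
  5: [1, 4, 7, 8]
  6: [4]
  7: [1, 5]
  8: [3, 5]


Visit 0, enqueue [4]
Visit 4, enqueue [2, 5, 6]
Visit 2, enqueue []
Visit 5, enqueue [1, 7, 8]
Visit 6, enqueue []
Visit 1, enqueue []
Visit 7, enqueue []
Visit 8, enqueue [3]
Visit 3, enqueue []

BFS order: [0, 4, 2, 5, 6, 1, 7, 8, 3]


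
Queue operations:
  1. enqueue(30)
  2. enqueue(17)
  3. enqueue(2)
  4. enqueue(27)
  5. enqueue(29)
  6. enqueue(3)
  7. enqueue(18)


enqueue(30) -> [30]
enqueue(17) -> [30, 17]
enqueue(2) -> [30, 17, 2]
enqueue(27) -> [30, 17, 2, 27]
enqueue(29) -> [30, 17, 2, 27, 29]
enqueue(3) -> [30, 17, 2, 27, 29, 3]
enqueue(18) -> [30, 17, 2, 27, 29, 3, 18]

Final queue: [30, 17, 2, 27, 29, 3, 18]


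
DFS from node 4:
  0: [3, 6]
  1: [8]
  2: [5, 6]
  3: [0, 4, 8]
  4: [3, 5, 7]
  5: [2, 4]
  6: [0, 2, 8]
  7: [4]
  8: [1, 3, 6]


Visit 4, push [7, 5, 3]
Visit 3, push [8, 0]
Visit 0, push [6]
Visit 6, push [8, 2]
Visit 2, push [5]
Visit 5, push []
Visit 8, push [1]
Visit 1, push []
Visit 7, push []

DFS order: [4, 3, 0, 6, 2, 5, 8, 1, 7]


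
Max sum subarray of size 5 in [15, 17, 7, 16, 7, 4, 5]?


[0:5]: 62
[1:6]: 51
[2:7]: 39

Max: 62 at [0:5]


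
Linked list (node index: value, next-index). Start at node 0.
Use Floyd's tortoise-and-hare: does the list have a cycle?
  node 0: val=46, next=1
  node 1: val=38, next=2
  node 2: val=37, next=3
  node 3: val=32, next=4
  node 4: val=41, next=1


Floyd's tortoise (slow, +1) and hare (fast, +2):
  init: slow=0, fast=0
  step 1: slow=1, fast=2
  step 2: slow=2, fast=4
  step 3: slow=3, fast=2
  step 4: slow=4, fast=4
  slow == fast at node 4: cycle detected

Cycle: yes


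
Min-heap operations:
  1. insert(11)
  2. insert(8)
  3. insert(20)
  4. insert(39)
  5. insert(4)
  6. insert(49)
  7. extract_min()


insert(11) -> [11]
insert(8) -> [8, 11]
insert(20) -> [8, 11, 20]
insert(39) -> [8, 11, 20, 39]
insert(4) -> [4, 8, 20, 39, 11]
insert(49) -> [4, 8, 20, 39, 11, 49]
extract_min()->4, [8, 11, 20, 39, 49]

Final heap: [8, 11, 20, 39, 49]


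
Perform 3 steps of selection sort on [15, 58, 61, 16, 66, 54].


Initial: [15, 58, 61, 16, 66, 54]
Step 1: min=15 at 0
  Swap: [15, 58, 61, 16, 66, 54]
Step 2: min=16 at 3
  Swap: [15, 16, 61, 58, 66, 54]
Step 3: min=54 at 5
  Swap: [15, 16, 54, 58, 66, 61]

After 3 steps: [15, 16, 54, 58, 66, 61]


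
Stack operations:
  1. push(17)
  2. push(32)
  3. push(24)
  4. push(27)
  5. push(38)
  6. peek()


push(17) -> [17]
push(32) -> [17, 32]
push(24) -> [17, 32, 24]
push(27) -> [17, 32, 24, 27]
push(38) -> [17, 32, 24, 27, 38]
peek()->38

Final stack: [17, 32, 24, 27, 38]


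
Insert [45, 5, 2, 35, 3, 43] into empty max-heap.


Insert 45: [45]
Insert 5: [45, 5]
Insert 2: [45, 5, 2]
Insert 35: [45, 35, 2, 5]
Insert 3: [45, 35, 2, 5, 3]
Insert 43: [45, 35, 43, 5, 3, 2]

Final heap: [45, 35, 43, 5, 3, 2]


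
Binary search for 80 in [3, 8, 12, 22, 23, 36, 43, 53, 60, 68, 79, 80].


Step 1: lo=0, hi=11, mid=5, val=36
Step 2: lo=6, hi=11, mid=8, val=60
Step 3: lo=9, hi=11, mid=10, val=79
Step 4: lo=11, hi=11, mid=11, val=80

Found at index 11


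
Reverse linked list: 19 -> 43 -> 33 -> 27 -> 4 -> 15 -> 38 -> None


Step 1: curr=19, set curr.next=prev(None) | reversed so far: 19
Step 2: curr=43, set curr.next=prev(19) | reversed so far: 43 -> 19
Step 3: curr=33, set curr.next=prev(43) | reversed so far: 33 -> 43 -> 19
Step 4: curr=27, set curr.next=prev(33) | reversed so far: 27 -> 33 -> 43 -> 19
Step 5: curr=4, set curr.next=prev(27) | reversed so far: 4 -> 27 -> 33 -> 43 -> 19
Step 6: curr=15, set curr.next=prev(4) | reversed so far: 15 -> 4 -> 27 -> 33 -> 43 -> 19
Step 7: curr=38, set curr.next=prev(15) | reversed so far: 38 -> 15 -> 4 -> 27 -> 33 -> 43 -> 19

38 -> 15 -> 4 -> 27 -> 33 -> 43 -> 19 -> None


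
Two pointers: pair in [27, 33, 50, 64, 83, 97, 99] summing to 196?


lo=0(27)+hi=6(99)=126
lo=1(33)+hi=6(99)=132
lo=2(50)+hi=6(99)=149
lo=3(64)+hi=6(99)=163
lo=4(83)+hi=6(99)=182
lo=5(97)+hi=6(99)=196

Yes: 97+99=196


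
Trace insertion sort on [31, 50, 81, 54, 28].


Initial: [31, 50, 81, 54, 28]
Insert 50: [31, 50, 81, 54, 28]
Insert 81: [31, 50, 81, 54, 28]
Insert 54: [31, 50, 54, 81, 28]
Insert 28: [28, 31, 50, 54, 81]

Sorted: [28, 31, 50, 54, 81]


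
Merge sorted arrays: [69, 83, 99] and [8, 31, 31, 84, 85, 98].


Take 8 from B
Take 31 from B
Take 31 from B
Take 69 from A
Take 83 from A
Take 84 from B
Take 85 from B
Take 98 from B

Merged: [8, 31, 31, 69, 83, 84, 85, 98, 99]


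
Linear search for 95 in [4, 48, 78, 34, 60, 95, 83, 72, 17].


i=0: 4!=95
i=1: 48!=95
i=2: 78!=95
i=3: 34!=95
i=4: 60!=95
i=5: 95==95 found!

Found at 5, 6 comps


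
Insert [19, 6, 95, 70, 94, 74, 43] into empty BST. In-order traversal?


Insert 19: root
Insert 6: L from 19
Insert 95: R from 19
Insert 70: R from 19 -> L from 95
Insert 94: R from 19 -> L from 95 -> R from 70
Insert 74: R from 19 -> L from 95 -> R from 70 -> L from 94
Insert 43: R from 19 -> L from 95 -> L from 70

In-order: [6, 19, 43, 70, 74, 94, 95]


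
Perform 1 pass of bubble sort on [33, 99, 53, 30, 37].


Initial: [33, 99, 53, 30, 37]
Pass 1: [33, 53, 30, 37, 99] (3 swaps)

After 1 pass: [33, 53, 30, 37, 99]


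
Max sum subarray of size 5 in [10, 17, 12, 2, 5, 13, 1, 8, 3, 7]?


[0:5]: 46
[1:6]: 49
[2:7]: 33
[3:8]: 29
[4:9]: 30
[5:10]: 32

Max: 49 at [1:6]


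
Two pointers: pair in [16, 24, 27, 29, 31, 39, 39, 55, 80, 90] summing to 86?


lo=0(16)+hi=9(90)=106
lo=0(16)+hi=8(80)=96
lo=0(16)+hi=7(55)=71
lo=1(24)+hi=7(55)=79
lo=2(27)+hi=7(55)=82
lo=3(29)+hi=7(55)=84
lo=4(31)+hi=7(55)=86

Yes: 31+55=86


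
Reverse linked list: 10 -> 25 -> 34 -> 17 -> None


Step 1: curr=10, set curr.next=prev(None) | reversed so far: 10
Step 2: curr=25, set curr.next=prev(10) | reversed so far: 25 -> 10
Step 3: curr=34, set curr.next=prev(25) | reversed so far: 34 -> 25 -> 10
Step 4: curr=17, set curr.next=prev(34) | reversed so far: 17 -> 34 -> 25 -> 10

17 -> 34 -> 25 -> 10 -> None


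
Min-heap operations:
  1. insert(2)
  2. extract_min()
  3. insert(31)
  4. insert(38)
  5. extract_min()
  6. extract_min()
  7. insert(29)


insert(2) -> [2]
extract_min()->2, []
insert(31) -> [31]
insert(38) -> [31, 38]
extract_min()->31, [38]
extract_min()->38, []
insert(29) -> [29]

Final heap: [29]
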